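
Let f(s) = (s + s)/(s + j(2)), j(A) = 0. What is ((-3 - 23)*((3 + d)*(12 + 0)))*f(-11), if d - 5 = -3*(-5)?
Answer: -14352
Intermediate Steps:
d = 20 (d = 5 - 3*(-5) = 5 + 15 = 20)
f(s) = 2 (f(s) = (s + s)/(s + 0) = (2*s)/s = 2)
((-3 - 23)*((3 + d)*(12 + 0)))*f(-11) = ((-3 - 23)*((3 + 20)*(12 + 0)))*2 = -598*12*2 = -26*276*2 = -7176*2 = -14352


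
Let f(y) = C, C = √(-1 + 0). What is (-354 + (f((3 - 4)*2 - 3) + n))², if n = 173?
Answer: (181 - I)² ≈ 32760.0 - 362.0*I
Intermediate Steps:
C = I (C = √(-1) = I ≈ 1.0*I)
f(y) = I
(-354 + (f((3 - 4)*2 - 3) + n))² = (-354 + (I + 173))² = (-354 + (173 + I))² = (-181 + I)²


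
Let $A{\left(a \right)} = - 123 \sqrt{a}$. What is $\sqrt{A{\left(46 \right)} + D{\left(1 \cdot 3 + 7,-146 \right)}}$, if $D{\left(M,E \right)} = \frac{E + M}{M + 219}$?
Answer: $\frac{\sqrt{-31144 - 6450243 \sqrt{46}}}{229} \approx 28.893 i$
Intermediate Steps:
$D{\left(M,E \right)} = \frac{E + M}{219 + M}$
$\sqrt{A{\left(46 \right)} + D{\left(1 \cdot 3 + 7,-146 \right)}} = \sqrt{- 123 \sqrt{46} + \frac{-146 + \left(1 \cdot 3 + 7\right)}{219 + \left(1 \cdot 3 + 7\right)}} = \sqrt{- 123 \sqrt{46} + \frac{-146 + \left(3 + 7\right)}{219 + \left(3 + 7\right)}} = \sqrt{- 123 \sqrt{46} + \frac{-146 + 10}{219 + 10}} = \sqrt{- 123 \sqrt{46} + \frac{1}{229} \left(-136\right)} = \sqrt{- 123 \sqrt{46} - \frac{136}{229}} = \sqrt{- \frac{136}{229} - 123 \sqrt{46}}$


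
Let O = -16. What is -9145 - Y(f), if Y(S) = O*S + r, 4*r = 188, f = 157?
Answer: -6680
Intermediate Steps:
r = 47 (r = (¼)*188 = 47)
Y(S) = 47 - 16*S (Y(S) = -16*S + 47 = 47 - 16*S)
-9145 - Y(f) = -9145 - (47 - 16*157) = -9145 - (47 - 2512) = -9145 - 1*(-2465) = -9145 + 2465 = -6680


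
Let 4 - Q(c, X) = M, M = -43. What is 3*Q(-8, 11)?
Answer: 141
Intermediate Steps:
Q(c, X) = 47 (Q(c, X) = 4 - 1*(-43) = 4 + 43 = 47)
3*Q(-8, 11) = 3*47 = 141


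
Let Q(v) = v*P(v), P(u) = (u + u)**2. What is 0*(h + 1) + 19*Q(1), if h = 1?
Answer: 76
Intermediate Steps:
P(u) = 4*u**2 (P(u) = (2*u)**2 = 4*u**2)
Q(v) = 4*v**3 (Q(v) = v*(4*v**2) = 4*v**3)
0*(h + 1) + 19*Q(1) = 0*(1 + 1) + 19*(4*1**3) = 0*2 + 19*(4*1) = 0 + 19*4 = 0 + 76 = 76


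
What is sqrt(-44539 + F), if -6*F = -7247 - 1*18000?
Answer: I*sqrt(1451922)/6 ≈ 200.83*I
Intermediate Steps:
F = 25247/6 (F = -(-7247 - 1*18000)/6 = -(-7247 - 18000)/6 = -1/6*(-25247) = 25247/6 ≈ 4207.8)
sqrt(-44539 + F) = sqrt(-44539 + 25247/6) = sqrt(-241987/6) = I*sqrt(1451922)/6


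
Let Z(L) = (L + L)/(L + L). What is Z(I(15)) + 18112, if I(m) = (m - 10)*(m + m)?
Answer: 18113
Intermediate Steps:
I(m) = 2*m*(-10 + m) (I(m) = (-10 + m)*(2*m) = 2*m*(-10 + m))
Z(L) = 1 (Z(L) = (2*L)/((2*L)) = (2*L)*(1/(2*L)) = 1)
Z(I(15)) + 18112 = 1 + 18112 = 18113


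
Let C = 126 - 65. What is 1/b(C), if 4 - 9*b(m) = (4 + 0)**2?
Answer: -3/4 ≈ -0.75000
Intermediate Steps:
C = 61
b(m) = -4/3 (b(m) = 4/9 - (4 + 0)**2/9 = 4/9 - 1/9*4**2 = 4/9 - 1/9*16 = 4/9 - 16/9 = -4/3)
1/b(C) = 1/(-4/3) = -3/4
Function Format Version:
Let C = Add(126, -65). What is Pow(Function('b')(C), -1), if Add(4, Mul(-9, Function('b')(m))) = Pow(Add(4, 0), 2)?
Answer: Rational(-3, 4) ≈ -0.75000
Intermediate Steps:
C = 61
Function('b')(m) = Rational(-4, 3) (Function('b')(m) = Add(Rational(4, 9), Mul(Rational(-1, 9), Pow(Add(4, 0), 2))) = Add(Rational(4, 9), Mul(Rational(-1, 9), Pow(4, 2))) = Add(Rational(4, 9), Mul(Rational(-1, 9), 16)) = Add(Rational(4, 9), Rational(-16, 9)) = Rational(-4, 3))
Pow(Function('b')(C), -1) = Pow(Rational(-4, 3), -1) = Rational(-3, 4)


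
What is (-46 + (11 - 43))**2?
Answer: 6084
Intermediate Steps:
(-46 + (11 - 43))**2 = (-46 - 32)**2 = (-78)**2 = 6084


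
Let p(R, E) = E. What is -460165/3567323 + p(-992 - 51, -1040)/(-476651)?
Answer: -215628091495/1700368075273 ≈ -0.12681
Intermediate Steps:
-460165/3567323 + p(-992 - 51, -1040)/(-476651) = -460165/3567323 - 1040/(-476651) = -460165*1/3567323 - 1040*(-1/476651) = -460165/3567323 + 1040/476651 = -215628091495/1700368075273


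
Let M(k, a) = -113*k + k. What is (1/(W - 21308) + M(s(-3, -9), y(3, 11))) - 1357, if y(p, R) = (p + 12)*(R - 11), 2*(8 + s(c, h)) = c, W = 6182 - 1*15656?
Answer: -9019127/30782 ≈ -293.00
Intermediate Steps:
W = -9474 (W = 6182 - 15656 = -9474)
s(c, h) = -8 + c/2
y(p, R) = (-11 + R)*(12 + p) (y(p, R) = (12 + p)*(-11 + R) = (-11 + R)*(12 + p))
M(k, a) = -112*k
(1/(W - 21308) + M(s(-3, -9), y(3, 11))) - 1357 = (1/(-9474 - 21308) - 112*(-8 + (1/2)*(-3))) - 1357 = (1/(-30782) - 112*(-8 - 3/2)) - 1357 = (-1/30782 - 112*(-19/2)) - 1357 = (-1/30782 + 1064) - 1357 = 32752047/30782 - 1357 = -9019127/30782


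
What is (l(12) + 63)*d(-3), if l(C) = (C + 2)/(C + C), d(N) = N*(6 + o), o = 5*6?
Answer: -6867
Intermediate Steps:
o = 30
d(N) = 36*N (d(N) = N*(6 + 30) = N*36 = 36*N)
l(C) = (2 + C)/(2*C) (l(C) = (2 + C)/((2*C)) = (2 + C)*(1/(2*C)) = (2 + C)/(2*C))
(l(12) + 63)*d(-3) = ((½)*(2 + 12)/12 + 63)*(36*(-3)) = ((½)*(1/12)*14 + 63)*(-108) = (7/12 + 63)*(-108) = (763/12)*(-108) = -6867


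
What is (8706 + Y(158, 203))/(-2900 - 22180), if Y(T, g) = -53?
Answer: -8653/25080 ≈ -0.34502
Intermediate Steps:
(8706 + Y(158, 203))/(-2900 - 22180) = (8706 - 53)/(-2900 - 22180) = 8653/(-25080) = 8653*(-1/25080) = -8653/25080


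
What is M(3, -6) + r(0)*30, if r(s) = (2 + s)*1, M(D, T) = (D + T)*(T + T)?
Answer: 96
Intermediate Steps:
M(D, T) = 2*T*(D + T) (M(D, T) = (D + T)*(2*T) = 2*T*(D + T))
r(s) = 2 + s
M(3, -6) + r(0)*30 = 2*(-6)*(3 - 6) + (2 + 0)*30 = 2*(-6)*(-3) + 2*30 = 36 + 60 = 96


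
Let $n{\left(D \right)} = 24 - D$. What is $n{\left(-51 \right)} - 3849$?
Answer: $-3774$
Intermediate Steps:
$n{\left(-51 \right)} - 3849 = \left(24 - -51\right) - 3849 = \left(24 + 51\right) - 3849 = 75 - 3849 = -3774$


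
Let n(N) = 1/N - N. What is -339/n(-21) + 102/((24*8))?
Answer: -27541/1760 ≈ -15.648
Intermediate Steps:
-339/n(-21) + 102/((24*8)) = -339/(1/(-21) - 1*(-21)) + 102/((24*8)) = -339/(-1/21 + 21) + 102/192 = -339/440/21 + 102*(1/192) = -339*21/440 + 17/32 = -7119/440 + 17/32 = -27541/1760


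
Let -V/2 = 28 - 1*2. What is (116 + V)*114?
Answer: 7296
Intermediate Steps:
V = -52 (V = -2*(28 - 1*2) = -2*(28 - 2) = -2*26 = -52)
(116 + V)*114 = (116 - 52)*114 = 64*114 = 7296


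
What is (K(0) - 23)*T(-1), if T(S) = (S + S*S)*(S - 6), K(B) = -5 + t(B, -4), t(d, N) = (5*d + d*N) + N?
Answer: 0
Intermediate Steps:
t(d, N) = N + 5*d + N*d (t(d, N) = (5*d + N*d) + N = N + 5*d + N*d)
K(B) = -9 + B (K(B) = -5 + (-4 + 5*B - 4*B) = -5 + (-4 + B) = -9 + B)
T(S) = (-6 + S)*(S + S²) (T(S) = (S + S²)*(-6 + S) = (-6 + S)*(S + S²))
(K(0) - 23)*T(-1) = ((-9 + 0) - 23)*(-(-6 + (-1)² - 5*(-1))) = (-9 - 23)*(-(-6 + 1 + 5)) = -(-32)*0 = -32*0 = 0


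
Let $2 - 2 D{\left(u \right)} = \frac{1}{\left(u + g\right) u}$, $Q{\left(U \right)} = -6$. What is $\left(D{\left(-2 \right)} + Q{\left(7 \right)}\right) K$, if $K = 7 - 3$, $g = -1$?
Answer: $- \frac{61}{3} \approx -20.333$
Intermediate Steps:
$K = 4$ ($K = 7 - 3 = 4$)
$D{\left(u \right)} = 1 - \frac{1}{2 u \left(-1 + u\right)}$ ($D{\left(u \right)} = 1 - \frac{\frac{1}{u - 1} \frac{1}{u}}{2} = 1 - \frac{\frac{1}{-1 + u} \frac{1}{u}}{2} = 1 - \frac{\frac{1}{u} \frac{1}{-1 + u}}{2} = 1 - \frac{1}{2 u \left(-1 + u\right)}$)
$\left(D{\left(-2 \right)} + Q{\left(7 \right)}\right) K = \left(\frac{- \frac{1}{2} + \left(-2\right)^{2} - -2}{\left(-2\right) \left(-1 - 2\right)} - 6\right) 4 = \left(- \frac{- \frac{1}{2} + 4 + 2}{2 \left(-3\right)} - 6\right) 4 = \left(\left(- \frac{1}{2}\right) \left(- \frac{1}{3}\right) \frac{11}{2} - 6\right) 4 = \left(\frac{11}{12} - 6\right) 4 = \left(- \frac{61}{12}\right) 4 = - \frac{61}{3}$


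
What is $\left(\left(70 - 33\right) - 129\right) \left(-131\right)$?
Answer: $12052$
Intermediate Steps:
$\left(\left(70 - 33\right) - 129\right) \left(-131\right) = \left(37 - 129\right) \left(-131\right) = \left(-92\right) \left(-131\right) = 12052$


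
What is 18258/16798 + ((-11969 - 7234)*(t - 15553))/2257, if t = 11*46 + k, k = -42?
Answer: 65774730078/512339 ≈ 1.2838e+5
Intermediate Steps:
t = 464 (t = 11*46 - 42 = 506 - 42 = 464)
18258/16798 + ((-11969 - 7234)*(t - 15553))/2257 = 18258/16798 + ((-11969 - 7234)*(464 - 15553))/2257 = 18258*(1/16798) - 19203*(-15089)*(1/2257) = 9129/8399 + 289754067*(1/2257) = 9129/8399 + 7831191/61 = 65774730078/512339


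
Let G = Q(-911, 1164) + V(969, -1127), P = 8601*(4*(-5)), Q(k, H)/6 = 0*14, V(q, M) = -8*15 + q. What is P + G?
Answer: -171171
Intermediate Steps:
V(q, M) = -120 + q
Q(k, H) = 0 (Q(k, H) = 6*(0*14) = 6*0 = 0)
P = -172020 (P = 8601*(-20) = -172020)
G = 849 (G = 0 + (-120 + 969) = 0 + 849 = 849)
P + G = -172020 + 849 = -171171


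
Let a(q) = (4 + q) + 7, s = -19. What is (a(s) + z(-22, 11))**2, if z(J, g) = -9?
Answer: 289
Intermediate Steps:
a(q) = 11 + q
(a(s) + z(-22, 11))**2 = ((11 - 19) - 9)**2 = (-8 - 9)**2 = (-17)**2 = 289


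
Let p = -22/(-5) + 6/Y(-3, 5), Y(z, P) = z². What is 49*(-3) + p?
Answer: -2129/15 ≈ -141.93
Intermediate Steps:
p = 76/15 (p = -22/(-5) + 6/((-3)²) = -22*(-⅕) + 6/9 = 22/5 + 6*(⅑) = 22/5 + ⅔ = 76/15 ≈ 5.0667)
49*(-3) + p = 49*(-3) + 76/15 = -147 + 76/15 = -2129/15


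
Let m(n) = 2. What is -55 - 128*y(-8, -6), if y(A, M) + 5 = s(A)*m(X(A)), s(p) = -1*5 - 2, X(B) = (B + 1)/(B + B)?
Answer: 2377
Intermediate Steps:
X(B) = (1 + B)/(2*B) (X(B) = (1 + B)/((2*B)) = (1 + B)*(1/(2*B)) = (1 + B)/(2*B))
s(p) = -7 (s(p) = -5 - 2 = -7)
y(A, M) = -19 (y(A, M) = -5 - 7*2 = -5 - 14 = -19)
-55 - 128*y(-8, -6) = -55 - 128*(-19) = -55 + 2432 = 2377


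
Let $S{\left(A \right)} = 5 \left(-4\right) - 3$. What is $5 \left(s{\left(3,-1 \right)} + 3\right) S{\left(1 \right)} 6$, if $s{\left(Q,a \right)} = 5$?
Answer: $-5520$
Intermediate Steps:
$S{\left(A \right)} = -23$ ($S{\left(A \right)} = -20 - 3 = -23$)
$5 \left(s{\left(3,-1 \right)} + 3\right) S{\left(1 \right)} 6 = 5 \left(5 + 3\right) \left(-23\right) 6 = 5 \cdot 8 \left(-23\right) 6 = 40 \left(-23\right) 6 = \left(-920\right) 6 = -5520$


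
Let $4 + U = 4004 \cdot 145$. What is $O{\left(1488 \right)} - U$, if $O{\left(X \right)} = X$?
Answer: $-579088$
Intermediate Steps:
$U = 580576$ ($U = -4 + 4004 \cdot 145 = -4 + 580580 = 580576$)
$O{\left(1488 \right)} - U = 1488 - 580576 = -579088$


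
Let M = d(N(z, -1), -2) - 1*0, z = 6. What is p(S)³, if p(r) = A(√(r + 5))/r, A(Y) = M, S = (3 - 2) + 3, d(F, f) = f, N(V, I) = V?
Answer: -⅛ ≈ -0.12500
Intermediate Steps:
S = 4 (S = 1 + 3 = 4)
M = -2 (M = -2 - 1*0 = -2 + 0 = -2)
A(Y) = -2
p(r) = -2/r
p(S)³ = (-2/4)³ = (-2*¼)³ = (-½)³ = -⅛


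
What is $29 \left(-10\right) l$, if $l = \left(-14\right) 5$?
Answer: $20300$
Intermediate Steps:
$l = -70$
$29 \left(-10\right) l = 29 \left(-10\right) \left(-70\right) = \left(-290\right) \left(-70\right) = 20300$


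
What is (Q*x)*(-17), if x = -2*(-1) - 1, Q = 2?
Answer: -34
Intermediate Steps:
x = 1 (x = 2 - 1 = 1)
(Q*x)*(-17) = (2*1)*(-17) = 2*(-17) = -34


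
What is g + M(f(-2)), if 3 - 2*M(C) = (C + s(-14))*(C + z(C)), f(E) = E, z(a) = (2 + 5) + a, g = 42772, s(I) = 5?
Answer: 42769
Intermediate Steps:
z(a) = 7 + a
M(C) = 3/2 - (5 + C)*(7 + 2*C)/2 (M(C) = 3/2 - (C + 5)*(C + (7 + C))/2 = 3/2 - (5 + C)*(7 + 2*C)/2)
g + M(f(-2)) = 42772 + (-16 - 1*(-2)² - 17/2*(-2)) = 42772 + (-16 - 1*4 + 17) = 42772 + (-16 - 4 + 17) = 42772 - 3 = 42769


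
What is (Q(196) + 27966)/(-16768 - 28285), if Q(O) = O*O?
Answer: -66382/45053 ≈ -1.4734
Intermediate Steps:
Q(O) = O²
(Q(196) + 27966)/(-16768 - 28285) = (196² + 27966)/(-16768 - 28285) = (38416 + 27966)/(-45053) = 66382*(-1/45053) = -66382/45053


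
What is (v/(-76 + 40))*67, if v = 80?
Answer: -1340/9 ≈ -148.89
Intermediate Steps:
(v/(-76 + 40))*67 = (80/(-76 + 40))*67 = (80/(-36))*67 = (80*(-1/36))*67 = -20/9*67 = -1340/9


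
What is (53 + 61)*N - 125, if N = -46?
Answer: -5369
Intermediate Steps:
(53 + 61)*N - 125 = (53 + 61)*(-46) - 125 = 114*(-46) - 125 = -5244 - 125 = -5369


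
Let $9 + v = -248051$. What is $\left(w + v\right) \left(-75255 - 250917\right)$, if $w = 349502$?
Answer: $-33087540024$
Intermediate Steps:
$v = -248060$ ($v = -9 - 248051 = -248060$)
$\left(w + v\right) \left(-75255 - 250917\right) = \left(349502 - 248060\right) \left(-75255 - 250917\right) = 101442 \left(-326172\right) = -33087540024$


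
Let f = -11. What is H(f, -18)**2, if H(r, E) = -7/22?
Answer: 49/484 ≈ 0.10124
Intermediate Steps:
H(r, E) = -7/22 (H(r, E) = -7*1/22 = -7/22)
H(f, -18)**2 = (-7/22)**2 = 49/484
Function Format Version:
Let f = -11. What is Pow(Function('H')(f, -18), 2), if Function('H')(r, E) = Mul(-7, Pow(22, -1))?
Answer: Rational(49, 484) ≈ 0.10124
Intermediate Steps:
Function('H')(r, E) = Rational(-7, 22) (Function('H')(r, E) = Mul(-7, Rational(1, 22)) = Rational(-7, 22))
Pow(Function('H')(f, -18), 2) = Pow(Rational(-7, 22), 2) = Rational(49, 484)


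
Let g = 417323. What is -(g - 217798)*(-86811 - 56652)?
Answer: 28624455075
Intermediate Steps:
-(g - 217798)*(-86811 - 56652) = -(417323 - 217798)*(-86811 - 56652) = -199525*(-143463) = -1*(-28624455075) = 28624455075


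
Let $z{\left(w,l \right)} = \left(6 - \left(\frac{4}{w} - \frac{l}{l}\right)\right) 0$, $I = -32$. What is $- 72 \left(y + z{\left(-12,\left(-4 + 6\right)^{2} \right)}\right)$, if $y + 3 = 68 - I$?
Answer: $-6984$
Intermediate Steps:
$y = 97$ ($y = -3 + \left(68 - -32\right) = -3 + \left(68 + 32\right) = -3 + 100 = 97$)
$z{\left(w,l \right)} = 0$ ($z{\left(w,l \right)} = \left(6 + \left(1 - \frac{4}{w}\right)\right) 0 = \left(7 - \frac{4}{w}\right) 0 = 0$)
$- 72 \left(y + z{\left(-12,\left(-4 + 6\right)^{2} \right)}\right) = - 72 \left(97 + 0\right) = \left(-72\right) 97 = -6984$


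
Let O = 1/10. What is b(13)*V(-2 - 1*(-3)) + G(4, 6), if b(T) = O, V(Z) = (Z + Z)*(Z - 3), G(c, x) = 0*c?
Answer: -2/5 ≈ -0.40000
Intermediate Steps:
G(c, x) = 0
V(Z) = 2*Z*(-3 + Z) (V(Z) = (2*Z)*(-3 + Z) = 2*Z*(-3 + Z))
O = 1/10 ≈ 0.10000
b(T) = 1/10
b(13)*V(-2 - 1*(-3)) + G(4, 6) = (2*(-2 - 1*(-3))*(-3 + (-2 - 1*(-3))))/10 + 0 = (2*(-2 + 3)*(-3 + (-2 + 3)))/10 + 0 = (2*1*(-3 + 1))/10 + 0 = (2*1*(-2))/10 + 0 = (1/10)*(-4) + 0 = -2/5 + 0 = -2/5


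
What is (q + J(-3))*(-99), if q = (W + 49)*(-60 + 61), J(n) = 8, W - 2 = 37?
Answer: -9504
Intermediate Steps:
W = 39 (W = 2 + 37 = 39)
q = 88 (q = (39 + 49)*(-60 + 61) = 88*1 = 88)
(q + J(-3))*(-99) = (88 + 8)*(-99) = 96*(-99) = -9504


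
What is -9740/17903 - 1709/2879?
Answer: -58637687/51542737 ≈ -1.1377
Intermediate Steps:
-9740/17903 - 1709/2879 = -58637687/51542737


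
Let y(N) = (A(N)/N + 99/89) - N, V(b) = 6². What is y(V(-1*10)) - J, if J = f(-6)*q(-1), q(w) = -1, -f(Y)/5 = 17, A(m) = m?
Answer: -10581/89 ≈ -118.89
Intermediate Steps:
f(Y) = -85 (f(Y) = -5*17 = -85)
J = 85 (J = -85*(-1) = 85)
V(b) = 36
y(N) = 188/89 - N (y(N) = (N/N + 99/89) - N = (1 + 99*(1/89)) - N = (1 + 99/89) - N = 188/89 - N)
y(V(-1*10)) - J = (188/89 - 1*36) - 1*85 = (188/89 - 36) - 85 = -3016/89 - 85 = -10581/89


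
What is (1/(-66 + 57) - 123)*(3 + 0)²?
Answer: -1108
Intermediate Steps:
(1/(-66 + 57) - 123)*(3 + 0)² = (1/(-9) - 123)*3² = (-⅑ - 123)*9 = -1108/9*9 = -1108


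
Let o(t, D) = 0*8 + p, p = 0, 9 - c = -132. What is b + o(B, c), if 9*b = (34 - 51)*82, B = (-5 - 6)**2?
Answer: -1394/9 ≈ -154.89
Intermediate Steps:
c = 141 (c = 9 - 1*(-132) = 9 + 132 = 141)
B = 121 (B = (-11)**2 = 121)
o(t, D) = 0 (o(t, D) = 0*8 + 0 = 0 + 0 = 0)
b = -1394/9 (b = ((34 - 51)*82)/9 = (-17*82)/9 = (1/9)*(-1394) = -1394/9 ≈ -154.89)
b + o(B, c) = -1394/9 + 0 = -1394/9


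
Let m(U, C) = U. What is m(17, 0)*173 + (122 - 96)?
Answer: 2967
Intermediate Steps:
m(17, 0)*173 + (122 - 96) = 17*173 + (122 - 96) = 2941 + 26 = 2967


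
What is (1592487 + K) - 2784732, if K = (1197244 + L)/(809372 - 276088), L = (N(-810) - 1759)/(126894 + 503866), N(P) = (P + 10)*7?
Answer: -401039721790542719/336374215840 ≈ -1.1922e+6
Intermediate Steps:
N(P) = 70 + 7*P (N(P) = (10 + P)*7 = 70 + 7*P)
L = -7359/630760 (L = ((70 + 7*(-810)) - 1759)/(126894 + 503866) = ((70 - 5670) - 1759)/630760 = (-5600 - 1759)*(1/630760) = -7359*1/630760 = -7359/630760 ≈ -0.011667)
K = 755173618081/336374215840 (K = (1197244 - 7359/630760)/(809372 - 276088) = (755173618081/630760)/533284 = (755173618081/630760)*(1/533284) = 755173618081/336374215840 ≈ 2.2450)
(1592487 + K) - 2784732 = (1592487 + 755173618081/336374215840) - 2784732 = 535672321034012161/336374215840 - 2784732 = -401039721790542719/336374215840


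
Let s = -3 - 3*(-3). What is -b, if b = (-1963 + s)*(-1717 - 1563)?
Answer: -6418960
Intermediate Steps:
s = 6 (s = -3 + 9 = 6)
b = 6418960 (b = (-1963 + 6)*(-1717 - 1563) = -1957*(-3280) = 6418960)
-b = -1*6418960 = -6418960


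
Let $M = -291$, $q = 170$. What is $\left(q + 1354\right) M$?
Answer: $-443484$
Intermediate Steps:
$\left(q + 1354\right) M = \left(170 + 1354\right) \left(-291\right) = 1524 \left(-291\right) = -443484$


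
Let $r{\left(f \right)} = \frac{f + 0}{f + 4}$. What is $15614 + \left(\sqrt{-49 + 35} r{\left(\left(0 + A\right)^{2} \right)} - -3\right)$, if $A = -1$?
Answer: $15617 + \frac{i \sqrt{14}}{5} \approx 15617.0 + 0.74833 i$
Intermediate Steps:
$r{\left(f \right)} = \frac{f}{4 + f}$
$15614 + \left(\sqrt{-49 + 35} r{\left(\left(0 + A\right)^{2} \right)} - -3\right) = 15614 + \left(\sqrt{-49 + 35} \frac{\left(0 - 1\right)^{2}}{4 + \left(0 - 1\right)^{2}} - -3\right) = 15614 + \left(\sqrt{-14} \frac{\left(-1\right)^{2}}{4 + \left(-1\right)^{2}} + \left(-18 + 21\right)\right) = 15614 + \left(i \sqrt{14} \cdot 1 \frac{1}{4 + 1} + 3\right) = 15614 + \left(i \sqrt{14} \cdot 1 \cdot \frac{1}{5} + 3\right) = 15614 + \left(i \sqrt{14} \cdot \frac{1}{5} + 3\right) = 15614 + \left(\frac{i \sqrt{14}}{5} + 3\right) = 15614 + \left(3 + \frac{i \sqrt{14}}{5}\right) = 15617 + \frac{i \sqrt{14}}{5}$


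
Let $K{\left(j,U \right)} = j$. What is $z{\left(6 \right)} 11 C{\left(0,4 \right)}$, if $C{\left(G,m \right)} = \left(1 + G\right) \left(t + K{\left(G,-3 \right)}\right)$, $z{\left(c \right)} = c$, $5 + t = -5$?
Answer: $-660$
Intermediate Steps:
$t = -10$ ($t = -5 - 5 = -10$)
$C{\left(G,m \right)} = \left(1 + G\right) \left(-10 + G\right)$
$z{\left(6 \right)} 11 C{\left(0,4 \right)} = 6 \cdot 11 \left(-10 + 0^{2} - 0\right) = 66 \left(-10 + 0 + 0\right) = 66 \left(-10\right) = -660$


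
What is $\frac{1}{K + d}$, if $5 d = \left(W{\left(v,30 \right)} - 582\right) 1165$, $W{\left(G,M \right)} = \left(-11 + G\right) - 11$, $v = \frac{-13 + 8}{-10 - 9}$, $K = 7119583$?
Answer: $\frac{19}{132599334} \approx 1.4329 \cdot 10^{-7}$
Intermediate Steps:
$v = \frac{5}{19}$ ($v = - \frac{5}{-19} = \left(-5\right) \left(- \frac{1}{19}\right) = \frac{5}{19} \approx 0.26316$)
$W{\left(G,M \right)} = -22 + G$
$d = - \frac{2672743}{19}$ ($d = \frac{\left(\left(-22 + \frac{5}{19}\right) - 582\right) 1165}{5} = \frac{\left(- \frac{413}{19} - 582\right) 1165}{5} = \frac{\left(- \frac{11471}{19}\right) 1165}{5} = \frac{1}{5} \left(- \frac{13363715}{19}\right) = - \frac{2672743}{19} \approx -1.4067 \cdot 10^{5}$)
$\frac{1}{K + d} = \frac{1}{7119583 - \frac{2672743}{19}} = \frac{1}{\frac{132599334}{19}} = \frac{19}{132599334}$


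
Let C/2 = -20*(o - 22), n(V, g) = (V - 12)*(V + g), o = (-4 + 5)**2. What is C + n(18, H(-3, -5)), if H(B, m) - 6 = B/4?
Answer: 1959/2 ≈ 979.50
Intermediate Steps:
H(B, m) = 6 + B/4
o = 1 (o = 1**2 = 1)
n(V, g) = (-12 + V)*(V + g)
C = 840 (C = 2*(-20*(1 - 22)) = 2*(-20*(-21)) = 2*420 = 840)
C + n(18, H(-3, -5)) = 840 + (18**2 - 12*18 - 12*(6 + (1/4)*(-3)) + 18*(6 + (1/4)*(-3))) = 840 + (324 - 216 - 12*(6 - 3/4) + 18*(6 - 3/4)) = 840 + (324 - 216 - 12*21/4 + 18*(21/4)) = 840 + (324 - 216 - 63 + 189/2) = 840 + 279/2 = 1959/2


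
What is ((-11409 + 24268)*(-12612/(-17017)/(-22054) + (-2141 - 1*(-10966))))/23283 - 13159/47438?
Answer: 13118168648091279775/2691627502432518 ≈ 4873.7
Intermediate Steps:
((-11409 + 24268)*(-12612/(-17017)/(-22054) + (-2141 - 1*(-10966))))/23283 - 13159/47438 = (12859*(-12612*(-1/17017)*(-1/22054) + (-2141 + 10966)))*(1/23283) - 13159*1/47438 = (12859*((12612/17017)*(-1/22054) + 8825))*(1/23283) - 13159/47438 = (12859*(-6306/187646459 + 8825))*(1/23283) - 13159/47438 = (12859*(1655979994369/187646459))*(1/23283) - 13159/47438 = (276548659059623/2436967)*(1/23283) - 13159/47438 = 276548659059623/56739902661 - 13159/47438 = 13118168648091279775/2691627502432518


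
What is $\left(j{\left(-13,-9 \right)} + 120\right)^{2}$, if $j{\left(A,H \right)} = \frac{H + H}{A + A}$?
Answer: $\frac{2461761}{169} \approx 14567.0$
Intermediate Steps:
$j{\left(A,H \right)} = \frac{H}{A}$ ($j{\left(A,H \right)} = \frac{2 H}{2 A} = 2 H \frac{1}{2 A} = \frac{H}{A}$)
$\left(j{\left(-13,-9 \right)} + 120\right)^{2} = \left(- \frac{9}{-13} + 120\right)^{2} = \left(\left(-9\right) \left(- \frac{1}{13}\right) + 120\right)^{2} = \left(\frac{9}{13} + 120\right)^{2} = \left(\frac{1569}{13}\right)^{2} = \frac{2461761}{169}$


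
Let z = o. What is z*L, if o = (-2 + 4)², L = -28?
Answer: -112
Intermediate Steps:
o = 4 (o = 2² = 4)
z = 4
z*L = 4*(-28) = -112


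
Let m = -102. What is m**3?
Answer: -1061208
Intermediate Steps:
m**3 = (-102)**3 = -1061208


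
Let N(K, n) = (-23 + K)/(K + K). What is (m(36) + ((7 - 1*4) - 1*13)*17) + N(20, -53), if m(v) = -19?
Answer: -7563/40 ≈ -189.07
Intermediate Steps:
N(K, n) = (-23 + K)/(2*K) (N(K, n) = (-23 + K)/((2*K)) = (-23 + K)*(1/(2*K)) = (-23 + K)/(2*K))
(m(36) + ((7 - 1*4) - 1*13)*17) + N(20, -53) = (-19 + ((7 - 1*4) - 1*13)*17) + (½)*(-23 + 20)/20 = (-19 + ((7 - 4) - 13)*17) + (½)*(1/20)*(-3) = (-19 + (3 - 13)*17) - 3/40 = (-19 - 10*17) - 3/40 = (-19 - 170) - 3/40 = -189 - 3/40 = -7563/40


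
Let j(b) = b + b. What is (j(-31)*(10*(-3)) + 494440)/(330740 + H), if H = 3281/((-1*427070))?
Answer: 211954841000/141249128519 ≈ 1.5006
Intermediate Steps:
j(b) = 2*b
H = -3281/427070 (H = 3281/(-427070) = 3281*(-1/427070) = -3281/427070 ≈ -0.0076826)
(j(-31)*(10*(-3)) + 494440)/(330740 + H) = ((2*(-31))*(10*(-3)) + 494440)/(330740 - 3281/427070) = (-62*(-30) + 494440)/(141249128519/427070) = (1860 + 494440)*(427070/141249128519) = 496300*(427070/141249128519) = 211954841000/141249128519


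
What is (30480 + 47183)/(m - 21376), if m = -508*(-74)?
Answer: 77663/16216 ≈ 4.7893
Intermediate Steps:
m = 37592
(30480 + 47183)/(m - 21376) = (30480 + 47183)/(37592 - 21376) = 77663/16216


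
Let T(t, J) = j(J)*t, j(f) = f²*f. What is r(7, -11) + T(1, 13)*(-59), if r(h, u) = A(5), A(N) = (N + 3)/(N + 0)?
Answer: -648107/5 ≈ -1.2962e+5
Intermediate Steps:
A(N) = (3 + N)/N
j(f) = f³
r(h, u) = 8/5 (r(h, u) = (3 + 5)/5 = (⅕)*8 = 8/5)
T(t, J) = t*J³ (T(t, J) = J³*t = t*J³)
r(7, -11) + T(1, 13)*(-59) = 8/5 + (1*13³)*(-59) = 8/5 + (1*2197)*(-59) = 8/5 + 2197*(-59) = 8/5 - 129623 = -648107/5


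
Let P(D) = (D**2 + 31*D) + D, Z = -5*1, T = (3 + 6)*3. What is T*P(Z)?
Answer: -3645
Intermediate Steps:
T = 27 (T = 9*3 = 27)
Z = -5
P(D) = D**2 + 32*D
T*P(Z) = 27*(-5*(32 - 5)) = 27*(-5*27) = 27*(-135) = -3645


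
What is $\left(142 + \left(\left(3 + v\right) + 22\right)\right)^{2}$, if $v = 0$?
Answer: $27889$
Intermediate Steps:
$\left(142 + \left(\left(3 + v\right) + 22\right)\right)^{2} = \left(142 + \left(\left(3 + 0\right) + 22\right)\right)^{2} = \left(142 + \left(3 + 22\right)\right)^{2} = \left(142 + 25\right)^{2} = 167^{2} = 27889$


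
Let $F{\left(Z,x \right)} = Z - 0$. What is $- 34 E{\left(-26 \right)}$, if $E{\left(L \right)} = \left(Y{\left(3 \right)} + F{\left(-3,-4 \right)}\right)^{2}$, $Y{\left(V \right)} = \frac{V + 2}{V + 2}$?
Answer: $-136$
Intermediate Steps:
$Y{\left(V \right)} = 1$ ($Y{\left(V \right)} = \frac{2 + V}{2 + V} = 1$)
$F{\left(Z,x \right)} = Z$ ($F{\left(Z,x \right)} = Z + 0 = Z$)
$E{\left(L \right)} = 4$ ($E{\left(L \right)} = \left(1 - 3\right)^{2} = \left(-2\right)^{2} = 4$)
$- 34 E{\left(-26 \right)} = \left(-34\right) 4 = -136$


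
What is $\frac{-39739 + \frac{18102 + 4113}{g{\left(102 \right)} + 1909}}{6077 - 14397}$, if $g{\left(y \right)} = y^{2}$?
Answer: $\frac{122321023}{25611040} \approx 4.7761$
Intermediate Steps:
$\frac{-39739 + \frac{18102 + 4113}{g{\left(102 \right)} + 1909}}{6077 - 14397} = \frac{-39739 + \frac{18102 + 4113}{102^{2} + 1909}}{6077 - 14397} = \frac{-39739 + \frac{22215}{10404 + 1909}}{-8320} = \left(-39739 + \frac{22215}{12313}\right) \left(- \frac{1}{8320}\right) = \left(- \frac{489284092}{12313}\right) \left(- \frac{1}{8320}\right) = \frac{122321023}{25611040}$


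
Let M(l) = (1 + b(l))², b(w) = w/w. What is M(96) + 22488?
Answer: 22492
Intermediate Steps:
b(w) = 1
M(l) = 4 (M(l) = (1 + 1)² = 2² = 4)
M(96) + 22488 = 4 + 22488 = 22492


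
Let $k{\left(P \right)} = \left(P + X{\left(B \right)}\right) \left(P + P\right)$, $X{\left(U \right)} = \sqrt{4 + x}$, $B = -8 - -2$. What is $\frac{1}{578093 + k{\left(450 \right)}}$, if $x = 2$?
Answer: $\frac{983093}{966466986649} - \frac{900 \sqrt{6}}{966466986649} \approx 1.0149 \cdot 10^{-6}$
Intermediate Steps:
$B = -6$ ($B = -8 + 2 = -6$)
$X{\left(U \right)} = \sqrt{6}$ ($X{\left(U \right)} = \sqrt{4 + 2} = \sqrt{6}$)
$k{\left(P \right)} = 2 P \left(P + \sqrt{6}\right)$ ($k{\left(P \right)} = \left(P + \sqrt{6}\right) \left(P + P\right) = \left(P + \sqrt{6}\right) 2 P = 2 P \left(P + \sqrt{6}\right)$)
$\frac{1}{578093 + k{\left(450 \right)}} = \frac{1}{578093 + 2 \cdot 450 \left(450 + \sqrt{6}\right)} = \frac{1}{578093 + \left(405000 + 900 \sqrt{6}\right)} = \frac{1}{983093 + 900 \sqrt{6}}$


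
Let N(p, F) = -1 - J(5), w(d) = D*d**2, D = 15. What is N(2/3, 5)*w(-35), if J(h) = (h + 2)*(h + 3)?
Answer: -1047375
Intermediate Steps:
J(h) = (2 + h)*(3 + h)
w(d) = 15*d**2
N(p, F) = -57 (N(p, F) = -1 - (6 + 5**2 + 5*5) = -1 - (6 + 25 + 25) = -1 - 1*56 = -1 - 56 = -57)
N(2/3, 5)*w(-35) = -855*(-35)**2 = -855*1225 = -57*18375 = -1047375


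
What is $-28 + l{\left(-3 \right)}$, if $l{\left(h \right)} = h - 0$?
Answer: $-31$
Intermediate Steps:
$l{\left(h \right)} = h$ ($l{\left(h \right)} = h + 0 = h$)
$-28 + l{\left(-3 \right)} = -28 - 3 = -31$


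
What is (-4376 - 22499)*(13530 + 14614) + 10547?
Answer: -756359453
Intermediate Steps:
(-4376 - 22499)*(13530 + 14614) + 10547 = -26875*28144 + 10547 = -756370000 + 10547 = -756359453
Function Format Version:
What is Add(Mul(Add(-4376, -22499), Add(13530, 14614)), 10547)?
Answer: -756359453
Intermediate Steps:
Add(Mul(Add(-4376, -22499), Add(13530, 14614)), 10547) = Add(Mul(-26875, 28144), 10547) = Add(-756370000, 10547) = -756359453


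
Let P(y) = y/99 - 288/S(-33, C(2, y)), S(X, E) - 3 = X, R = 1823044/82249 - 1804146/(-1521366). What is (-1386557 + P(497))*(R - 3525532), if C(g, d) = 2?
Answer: 1441800493128585900985394/294951247173 ≈ 4.8883e+12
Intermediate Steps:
R = 486984393743/20855138689 (R = 1823044*(1/82249) - 1804146*(-1/1521366) = 1823044/82249 + 300691/253561 = 486984393743/20855138689 ≈ 23.351)
S(X, E) = 3 + X
P(y) = 48/5 + y/99 (P(y) = y/99 - 288/(3 - 33) = y*(1/99) - 288/(-30) = y/99 - 288*(-1/30) = y/99 + 48/5 = 48/5 + y/99)
(-1386557 + P(497))*(R - 3525532) = (-1386557 + (48/5 + (1/99)*497))*(486984393743/20855138689 - 3525532) = (-1386557 + (48/5 + 497/99))*(-73524971828113805/20855138689) = (-1386557 + 7237/495)*(-73524971828113805/20855138689) = -686338478/495*(-73524971828113805/20855138689) = 1441800493128585900985394/294951247173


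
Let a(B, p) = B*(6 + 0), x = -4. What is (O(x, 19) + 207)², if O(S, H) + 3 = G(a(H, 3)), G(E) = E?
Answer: 101124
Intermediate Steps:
a(B, p) = 6*B (a(B, p) = B*6 = 6*B)
O(S, H) = -3 + 6*H
(O(x, 19) + 207)² = ((-3 + 6*19) + 207)² = ((-3 + 114) + 207)² = (111 + 207)² = 318² = 101124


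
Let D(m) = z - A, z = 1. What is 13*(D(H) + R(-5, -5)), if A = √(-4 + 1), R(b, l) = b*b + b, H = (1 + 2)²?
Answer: 273 - 13*I*√3 ≈ 273.0 - 22.517*I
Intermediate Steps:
H = 9 (H = 3² = 9)
R(b, l) = b + b² (R(b, l) = b² + b = b + b²)
A = I*√3 (A = √(-3) = I*√3 ≈ 1.732*I)
D(m) = 1 - I*√3
13*(D(H) + R(-5, -5)) = 13*((1 - I*√3) - 5*(1 - 5)) = 13*((1 - I*√3) - 5*(-4)) = 13*((1 - I*√3) + 20) = 13*(21 - I*√3) = 273 - 13*I*√3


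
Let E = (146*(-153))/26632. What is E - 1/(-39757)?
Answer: -444032617/529404212 ≈ -0.83874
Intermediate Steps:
E = -11169/13316 (E = -22338*1/26632 = -11169/13316 ≈ -0.83877)
E - 1/(-39757) = -11169/13316 - 1/(-39757) = -11169/13316 - 1*(-1/39757) = -11169/13316 + 1/39757 = -444032617/529404212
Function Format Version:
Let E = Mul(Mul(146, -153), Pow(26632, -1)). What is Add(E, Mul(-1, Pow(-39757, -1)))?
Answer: Rational(-444032617, 529404212) ≈ -0.83874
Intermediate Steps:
E = Rational(-11169, 13316) (E = Mul(-22338, Rational(1, 26632)) = Rational(-11169, 13316) ≈ -0.83877)
Add(E, Mul(-1, Pow(-39757, -1))) = Add(Rational(-11169, 13316), Mul(-1, Pow(-39757, -1))) = Add(Rational(-11169, 13316), Mul(-1, Rational(-1, 39757))) = Add(Rational(-11169, 13316), Rational(1, 39757)) = Rational(-444032617, 529404212)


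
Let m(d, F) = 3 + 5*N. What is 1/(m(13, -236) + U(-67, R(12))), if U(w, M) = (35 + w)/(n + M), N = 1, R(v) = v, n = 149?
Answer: 161/1256 ≈ 0.12818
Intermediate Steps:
U(w, M) = (35 + w)/(149 + M)
m(d, F) = 8 (m(d, F) = 3 + 5*1 = 3 + 5 = 8)
1/(m(13, -236) + U(-67, R(12))) = 1/(8 + (35 - 67)/(149 + 12)) = 1/(8 - 32/161) = 1/(1256/161) = 161/1256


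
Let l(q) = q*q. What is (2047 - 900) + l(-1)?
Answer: 1148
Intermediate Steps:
l(q) = q²
(2047 - 900) + l(-1) = (2047 - 900) + (-1)² = 1147 + 1 = 1148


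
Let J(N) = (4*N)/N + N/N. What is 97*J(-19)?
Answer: 485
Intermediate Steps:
J(N) = 5 (J(N) = 4 + 1 = 5)
97*J(-19) = 97*5 = 485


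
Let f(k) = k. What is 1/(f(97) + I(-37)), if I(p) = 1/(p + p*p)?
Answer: 1332/129205 ≈ 0.010309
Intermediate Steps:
I(p) = 1/(p + p²)
1/(f(97) + I(-37)) = 1/(97 + 1/((-37)*(1 - 37))) = 1/(97 - 1/37/(-36)) = 1/(97 - 1/37*(-1/36)) = 1/(97 + 1/1332) = 1/(129205/1332) = 1332/129205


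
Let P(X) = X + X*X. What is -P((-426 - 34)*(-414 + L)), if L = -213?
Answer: -83186384820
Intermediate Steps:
P(X) = X + X²
-P((-426 - 34)*(-414 + L)) = -(-426 - 34)*(-414 - 213)*(1 + (-426 - 34)*(-414 - 213)) = -(-460*(-627))*(1 - 460*(-627)) = -288420*(1 + 288420) = -288420*288421 = -1*83186384820 = -83186384820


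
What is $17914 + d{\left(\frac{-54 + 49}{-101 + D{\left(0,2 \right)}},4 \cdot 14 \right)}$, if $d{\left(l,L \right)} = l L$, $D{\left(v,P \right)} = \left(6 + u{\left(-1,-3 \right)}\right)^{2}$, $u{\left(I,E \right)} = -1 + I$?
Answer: $\frac{304594}{17} \approx 17917.0$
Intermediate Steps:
$D{\left(v,P \right)} = 16$ ($D{\left(v,P \right)} = \left(6 - 2\right)^{2} = 4^{2} = 16$)
$d{\left(l,L \right)} = L l$
$17914 + d{\left(\frac{-54 + 49}{-101 + D{\left(0,2 \right)}},4 \cdot 14 \right)} = 17914 + 4 \cdot 14 \frac{-54 + 49}{-101 + 16} = 17914 + 56 \left(- \frac{5}{-85}\right) = 17914 + 56 \left(\left(-5\right) \left(- \frac{1}{85}\right)\right) = 17914 + 56 \cdot \frac{1}{17} = 17914 + \frac{56}{17} = \frac{304594}{17}$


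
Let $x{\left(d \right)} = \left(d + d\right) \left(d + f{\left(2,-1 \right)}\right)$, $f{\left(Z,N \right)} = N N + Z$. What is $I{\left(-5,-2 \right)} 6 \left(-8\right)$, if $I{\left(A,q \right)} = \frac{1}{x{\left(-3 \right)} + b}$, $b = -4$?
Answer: $12$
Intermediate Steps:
$f{\left(Z,N \right)} = Z + N^{2}$ ($f{\left(Z,N \right)} = N^{2} + Z = Z + N^{2}$)
$x{\left(d \right)} = 2 d \left(3 + d\right)$ ($x{\left(d \right)} = \left(d + d\right) \left(d + \left(2 + \left(-1\right)^{2}\right)\right) = 2 d \left(d + \left(2 + 1\right)\right) = 2 d \left(d + 3\right) = 2 d \left(3 + d\right)$)
$I{\left(A,q \right)} = - \frac{1}{4}$ ($I{\left(A,q \right)} = \frac{1}{2 \left(-3\right) \left(3 - 3\right) - 4} = \frac{1}{2 \left(-3\right) 0 - 4} = \frac{1}{0 - 4} = \frac{1}{-4} = - \frac{1}{4}$)
$I{\left(-5,-2 \right)} 6 \left(-8\right) = \left(- \frac{1}{4}\right) 6 \left(-8\right) = \left(- \frac{3}{2}\right) \left(-8\right) = 12$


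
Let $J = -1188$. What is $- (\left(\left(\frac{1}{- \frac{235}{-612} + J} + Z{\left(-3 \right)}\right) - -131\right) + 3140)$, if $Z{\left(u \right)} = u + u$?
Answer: $- \frac{2373069953}{726821} \approx -3265.0$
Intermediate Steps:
$Z{\left(u \right)} = 2 u$
$- (\left(\left(\frac{1}{- \frac{235}{-612} + J} + Z{\left(-3 \right)}\right) - -131\right) + 3140) = - (\left(\left(\frac{1}{- \frac{235}{-612} - 1188} + 2 \left(-3\right)\right) - -131\right) + 3140) = - (\left(\left(\frac{1}{\left(-235\right) \left(- \frac{1}{612}\right) - 1188} - 6\right) + \left(-266 + 397\right)\right) + 3140) = - (\left(\left(\frac{1}{\frac{235}{612} - 1188} - 6\right) + 131\right) + 3140) = - (\left(\left(\frac{1}{- \frac{726821}{612}} - 6\right) + 131\right) + 3140) = - (\left(\left(- \frac{612}{726821} - 6\right) + 131\right) + 3140) = - (\left(- \frac{4361538}{726821} + 131\right) + 3140) = - (\frac{90852013}{726821} + 3140) = \left(-1\right) \frac{2373069953}{726821} = - \frac{2373069953}{726821}$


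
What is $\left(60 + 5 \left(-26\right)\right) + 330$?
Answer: $260$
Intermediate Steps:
$\left(60 + 5 \left(-26\right)\right) + 330 = \left(60 - 130\right) + 330 = -70 + 330 = 260$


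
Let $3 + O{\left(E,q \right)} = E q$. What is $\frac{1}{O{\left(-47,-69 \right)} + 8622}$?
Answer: $\frac{1}{11862} \approx 8.4303 \cdot 10^{-5}$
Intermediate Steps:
$O{\left(E,q \right)} = -3 + E q$
$\frac{1}{O{\left(-47,-69 \right)} + 8622} = \frac{1}{\left(-3 - -3243\right) + 8622} = \frac{1}{\left(-3 + 3243\right) + 8622} = \frac{1}{3240 + 8622} = \frac{1}{11862}$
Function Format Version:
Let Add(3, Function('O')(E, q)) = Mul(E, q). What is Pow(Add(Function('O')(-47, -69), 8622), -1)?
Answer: Rational(1, 11862) ≈ 8.4303e-5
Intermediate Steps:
Function('O')(E, q) = Add(-3, Mul(E, q))
Pow(Add(Function('O')(-47, -69), 8622), -1) = Pow(Add(Add(-3, Mul(-47, -69)), 8622), -1) = Pow(Add(Add(-3, 3243), 8622), -1) = Pow(Add(3240, 8622), -1) = Pow(11862, -1) = Rational(1, 11862)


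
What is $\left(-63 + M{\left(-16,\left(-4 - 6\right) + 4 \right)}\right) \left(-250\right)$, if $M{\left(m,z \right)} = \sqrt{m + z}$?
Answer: $15750 - 250 i \sqrt{22} \approx 15750.0 - 1172.6 i$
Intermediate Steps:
$\left(-63 + M{\left(-16,\left(-4 - 6\right) + 4 \right)}\right) \left(-250\right) = \left(-63 + \sqrt{-16 + \left(\left(-4 - 6\right) + 4\right)}\right) \left(-250\right) = \left(-63 + \sqrt{-16 + \left(-10 + 4\right)}\right) \left(-250\right) = \left(-63 + \sqrt{-16 - 6}\right) \left(-250\right) = \left(-63 + \sqrt{-22}\right) \left(-250\right) = \left(-63 + i \sqrt{22}\right) \left(-250\right) = 15750 - 250 i \sqrt{22}$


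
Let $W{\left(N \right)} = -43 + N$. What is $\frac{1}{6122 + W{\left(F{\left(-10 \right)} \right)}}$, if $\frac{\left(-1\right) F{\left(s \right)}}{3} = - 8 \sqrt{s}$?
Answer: $\frac{6079}{36960001} - \frac{24 i \sqrt{10}}{36960001} \approx 0.00016448 - 2.0534 \cdot 10^{-6} i$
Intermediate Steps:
$F{\left(s \right)} = 24 \sqrt{s}$ ($F{\left(s \right)} = - 3 \left(- 8 \sqrt{s}\right) = 24 \sqrt{s}$)
$\frac{1}{6122 + W{\left(F{\left(-10 \right)} \right)}} = \frac{1}{6122 - \left(43 - 24 \sqrt{-10}\right)} = \frac{1}{6122 - \left(43 - 24 i \sqrt{10}\right)} = \frac{1}{6079 + 24 i \sqrt{10}}$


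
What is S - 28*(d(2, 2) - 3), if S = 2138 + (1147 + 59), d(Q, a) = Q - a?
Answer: 3428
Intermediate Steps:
S = 3344 (S = 2138 + 1206 = 3344)
S - 28*(d(2, 2) - 3) = 3344 - 28*((2 - 1*2) - 3) = 3344 - 28*((2 - 2) - 3) = 3344 - 28*(0 - 3) = 3344 - 28*(-3) = 3344 - 1*(-84) = 3344 + 84 = 3428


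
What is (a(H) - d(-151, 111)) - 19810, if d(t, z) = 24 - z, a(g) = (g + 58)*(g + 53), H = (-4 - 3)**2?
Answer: -8809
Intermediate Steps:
H = 49 (H = (-7)**2 = 49)
a(g) = (53 + g)*(58 + g) (a(g) = (58 + g)*(53 + g) = (53 + g)*(58 + g))
(a(H) - d(-151, 111)) - 19810 = ((3074 + 49**2 + 111*49) - (24 - 1*111)) - 19810 = ((3074 + 2401 + 5439) - (24 - 111)) - 19810 = (10914 - 1*(-87)) - 19810 = (10914 + 87) - 19810 = 11001 - 19810 = -8809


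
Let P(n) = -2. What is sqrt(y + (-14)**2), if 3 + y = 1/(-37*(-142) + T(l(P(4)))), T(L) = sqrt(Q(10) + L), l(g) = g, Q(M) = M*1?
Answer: sqrt(2028046 + 772*sqrt(2))/(2*sqrt(2627 + sqrt(2))) ≈ 13.892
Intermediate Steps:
Q(M) = M
T(L) = sqrt(10 + L)
y = -3 + 1/(5254 + 2*sqrt(2)) (y = -3 + 1/(-37*(-142) + sqrt(10 - 2)) = -3 + 1/(5254 + sqrt(8)) = -3 + 1/(5254 + 2*sqrt(2)) ≈ -2.9998)
sqrt(y + (-14)**2) = sqrt((-41404135/13802254 - sqrt(2)/13802254) + (-14)**2) = sqrt((-41404135/13802254 - sqrt(2)/13802254) + 196) = sqrt(2663837649/13802254 - sqrt(2)/13802254)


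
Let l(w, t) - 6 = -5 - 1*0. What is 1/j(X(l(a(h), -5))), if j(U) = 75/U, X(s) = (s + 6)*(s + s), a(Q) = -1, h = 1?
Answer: 14/75 ≈ 0.18667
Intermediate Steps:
l(w, t) = 1 (l(w, t) = 6 + (-5 - 1*0) = 6 + (-5 + 0) = 6 - 5 = 1)
X(s) = 2*s*(6 + s) (X(s) = (6 + s)*(2*s) = 2*s*(6 + s))
1/j(X(l(a(h), -5))) = 1/(75/((2*1*(6 + 1)))) = 1/(75/((2*1*7))) = 1/(75/14) = 14/75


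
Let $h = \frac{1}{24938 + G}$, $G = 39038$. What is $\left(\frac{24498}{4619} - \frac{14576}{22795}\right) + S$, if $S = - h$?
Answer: $\frac{31418851605111}{6736039757480} \approx 4.6643$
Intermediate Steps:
$h = \frac{1}{63976}$ ($h = \frac{1}{24938 + 39038} = \frac{1}{63976} \approx 1.5631 \cdot 10^{-5}$)
$S = - \frac{1}{63976}$ ($S = \left(-1\right) \frac{1}{63976} = - \frac{1}{63976} \approx -1.5631 \cdot 10^{-5}$)
$\left(\frac{24498}{4619} - \frac{14576}{22795}\right) + S = \left(\frac{24498}{4619} - \frac{14576}{22795}\right) - \frac{1}{63976} = \frac{491105366}{105290105} - \frac{1}{63976} = \frac{31418851605111}{6736039757480}$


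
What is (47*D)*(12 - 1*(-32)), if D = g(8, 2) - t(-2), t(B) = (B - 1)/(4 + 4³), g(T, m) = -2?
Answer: -68761/17 ≈ -4044.8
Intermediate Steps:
t(B) = -1/68 + B/68 (t(B) = (-1 + B)/(4 + 64) = (-1 + B)/68 = (-1 + B)*(1/68) = -1/68 + B/68)
D = -133/68 (D = -2 - (-1/68 + (1/68)*(-2)) = -2 - (-1/68 - 1/34) = -2 - 1*(-3/68) = -2 + 3/68 = -133/68 ≈ -1.9559)
(47*D)*(12 - 1*(-32)) = (47*(-133/68))*(12 - 1*(-32)) = -6251*(12 + 32)/68 = -6251/68*44 = -68761/17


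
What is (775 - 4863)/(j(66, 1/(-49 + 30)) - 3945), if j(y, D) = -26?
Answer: 4088/3971 ≈ 1.0295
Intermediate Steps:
(775 - 4863)/(j(66, 1/(-49 + 30)) - 3945) = (775 - 4863)/(-26 - 3945) = -4088/(-3971) = -4088*(-1/3971) = 4088/3971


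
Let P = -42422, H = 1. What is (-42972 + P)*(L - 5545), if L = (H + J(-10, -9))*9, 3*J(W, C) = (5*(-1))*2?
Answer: 475303004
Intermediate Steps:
J(W, C) = -10/3 (J(W, C) = ((5*(-1))*2)/3 = (-5*2)/3 = (1/3)*(-10) = -10/3)
L = -21 (L = (1 - 10/3)*9 = -7/3*9 = -21)
(-42972 + P)*(L - 5545) = (-42972 - 42422)*(-21 - 5545) = -85394*(-5566) = 475303004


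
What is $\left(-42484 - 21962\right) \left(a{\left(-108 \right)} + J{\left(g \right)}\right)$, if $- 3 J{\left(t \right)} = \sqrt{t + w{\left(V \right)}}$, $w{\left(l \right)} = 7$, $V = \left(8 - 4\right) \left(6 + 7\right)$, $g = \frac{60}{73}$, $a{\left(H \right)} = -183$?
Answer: $11793618 + \frac{21482 \sqrt{41683}}{73} \approx 1.1854 \cdot 10^{7}$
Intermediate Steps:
$g = \frac{60}{73}$ ($g = 60 \cdot \frac{1}{73} = \frac{60}{73} \approx 0.82192$)
$V = 52$ ($V = 4 \cdot 13 = 52$)
$J{\left(t \right)} = - \frac{\sqrt{7 + t}}{3}$ ($J{\left(t \right)} = - \frac{\sqrt{t + 7}}{3} = - \frac{\sqrt{7 + t}}{3}$)
$\left(-42484 - 21962\right) \left(a{\left(-108 \right)} + J{\left(g \right)}\right) = \left(-42484 - 21962\right) \left(-183 - \frac{\sqrt{7 + \frac{60}{73}}}{3}\right) = - 64446 \left(-183 - \frac{\sqrt{\frac{571}{73}}}{3}\right) = - 64446 \left(-183 - \frac{\frac{1}{73} \sqrt{41683}}{3}\right) = - 64446 \left(-183 - \frac{\sqrt{41683}}{219}\right) = 11793618 + \frac{21482 \sqrt{41683}}{73}$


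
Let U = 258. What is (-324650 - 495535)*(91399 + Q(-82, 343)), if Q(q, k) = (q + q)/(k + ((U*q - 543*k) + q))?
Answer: -1294030112333725/17262 ≈ -7.4964e+10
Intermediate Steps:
Q(q, k) = 2*q/(-542*k + 259*q) (Q(q, k) = (q + q)/(k + ((258*q - 543*k) + q)) = (2*q)/(k + ((-543*k + 258*q) + q)) = (2*q)/(k + (-543*k + 259*q)) = (2*q)/(-542*k + 259*q) = 2*q/(-542*k + 259*q))
(-324650 - 495535)*(91399 + Q(-82, 343)) = (-324650 - 495535)*(91399 + 2*(-82)/(-542*343 + 259*(-82))) = -820185*(91399 + 2*(-82)/(-185906 - 21238)) = -820185*(91399 + 2*(-82)/(-207144)) = -820185*(91399 + 2*(-82)*(-1/207144)) = -820185*(91399 + 41/51786) = -820185*4733188655/51786 = -1294030112333725/17262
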